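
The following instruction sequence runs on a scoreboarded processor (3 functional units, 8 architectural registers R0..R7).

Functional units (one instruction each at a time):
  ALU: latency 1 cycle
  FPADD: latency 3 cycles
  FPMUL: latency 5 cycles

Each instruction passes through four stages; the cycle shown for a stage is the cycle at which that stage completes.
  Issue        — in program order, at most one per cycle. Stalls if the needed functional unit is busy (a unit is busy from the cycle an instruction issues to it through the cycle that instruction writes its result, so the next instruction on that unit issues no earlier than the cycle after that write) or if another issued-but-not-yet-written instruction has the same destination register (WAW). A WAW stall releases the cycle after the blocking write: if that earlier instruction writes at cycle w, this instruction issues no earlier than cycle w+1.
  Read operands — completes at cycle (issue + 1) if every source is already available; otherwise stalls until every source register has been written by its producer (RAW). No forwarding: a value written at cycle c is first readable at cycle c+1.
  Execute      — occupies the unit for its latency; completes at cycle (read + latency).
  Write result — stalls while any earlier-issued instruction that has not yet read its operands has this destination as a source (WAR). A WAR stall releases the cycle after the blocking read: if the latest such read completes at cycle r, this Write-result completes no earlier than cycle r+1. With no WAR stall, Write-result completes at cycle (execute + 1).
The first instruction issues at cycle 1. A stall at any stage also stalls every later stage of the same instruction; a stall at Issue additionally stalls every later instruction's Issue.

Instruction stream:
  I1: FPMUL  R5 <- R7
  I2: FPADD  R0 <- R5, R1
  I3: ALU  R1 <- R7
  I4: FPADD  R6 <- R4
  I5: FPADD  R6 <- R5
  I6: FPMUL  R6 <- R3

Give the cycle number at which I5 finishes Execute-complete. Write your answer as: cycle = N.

t=1  I1 dispatched to FPMUL
t=2  I1 operands ready · I2 dispatched to FPADD
t=3  I3 dispatched to ALU
t=4  I3 operands ready
t=5  I3 complete
t=7  I1 complete
t=8  R5←I1
t=9  I2 operands ready
t=10  R1←I3
t=12  I2 complete
t=13  R0←I2
t=14  I4 dispatched to FPADD
t=15  I4 operands ready
t=18  I4 complete
t=19  R6←I4
t=20  I5 dispatched to FPADD
t=21  I5 operands ready
t=24  I5 complete
t=25  R6←I5
t=26  I6 dispatched to FPMUL
t=27  I6 operands ready
t=32  I6 complete
t=33  R6←I6

cycle = 24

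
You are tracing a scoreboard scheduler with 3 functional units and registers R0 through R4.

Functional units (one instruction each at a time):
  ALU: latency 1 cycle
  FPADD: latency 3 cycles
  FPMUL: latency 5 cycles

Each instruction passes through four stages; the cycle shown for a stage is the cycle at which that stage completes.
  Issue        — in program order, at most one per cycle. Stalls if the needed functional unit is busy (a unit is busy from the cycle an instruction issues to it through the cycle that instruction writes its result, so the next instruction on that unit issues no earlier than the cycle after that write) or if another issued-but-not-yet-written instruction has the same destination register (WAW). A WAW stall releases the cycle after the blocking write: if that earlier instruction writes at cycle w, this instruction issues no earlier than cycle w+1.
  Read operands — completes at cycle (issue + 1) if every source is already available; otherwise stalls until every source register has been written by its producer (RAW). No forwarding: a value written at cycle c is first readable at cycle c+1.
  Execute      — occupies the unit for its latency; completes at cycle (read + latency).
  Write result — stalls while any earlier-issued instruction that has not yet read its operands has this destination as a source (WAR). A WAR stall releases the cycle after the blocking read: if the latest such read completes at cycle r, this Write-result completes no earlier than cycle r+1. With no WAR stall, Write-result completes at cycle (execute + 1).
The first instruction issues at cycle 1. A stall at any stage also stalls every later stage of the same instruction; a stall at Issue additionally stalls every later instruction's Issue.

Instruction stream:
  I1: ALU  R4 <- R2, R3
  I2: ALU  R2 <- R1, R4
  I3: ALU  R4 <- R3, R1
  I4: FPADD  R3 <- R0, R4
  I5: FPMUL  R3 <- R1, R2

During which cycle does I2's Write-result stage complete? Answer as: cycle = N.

c1: issue I1 (ALU)
c2: I1 read-ops
c3: I1 finished on ALU
c4: I1→R4
c5: issue I2 (ALU)
c6: I2 read-ops
c7: I2 finished on ALU
c8: I2→R2
c9: issue I3 (ALU)
c10: I3 read-ops | issue I4 (FPADD)
c11: I3 finished on ALU
c12: I3→R4
c13: I4 read-ops
c16: I4 finished on FPADD
c17: I4→R3
c18: issue I5 (FPMUL)
c19: I5 read-ops
c24: I5 finished on FPMUL
c25: I5→R3

cycle = 8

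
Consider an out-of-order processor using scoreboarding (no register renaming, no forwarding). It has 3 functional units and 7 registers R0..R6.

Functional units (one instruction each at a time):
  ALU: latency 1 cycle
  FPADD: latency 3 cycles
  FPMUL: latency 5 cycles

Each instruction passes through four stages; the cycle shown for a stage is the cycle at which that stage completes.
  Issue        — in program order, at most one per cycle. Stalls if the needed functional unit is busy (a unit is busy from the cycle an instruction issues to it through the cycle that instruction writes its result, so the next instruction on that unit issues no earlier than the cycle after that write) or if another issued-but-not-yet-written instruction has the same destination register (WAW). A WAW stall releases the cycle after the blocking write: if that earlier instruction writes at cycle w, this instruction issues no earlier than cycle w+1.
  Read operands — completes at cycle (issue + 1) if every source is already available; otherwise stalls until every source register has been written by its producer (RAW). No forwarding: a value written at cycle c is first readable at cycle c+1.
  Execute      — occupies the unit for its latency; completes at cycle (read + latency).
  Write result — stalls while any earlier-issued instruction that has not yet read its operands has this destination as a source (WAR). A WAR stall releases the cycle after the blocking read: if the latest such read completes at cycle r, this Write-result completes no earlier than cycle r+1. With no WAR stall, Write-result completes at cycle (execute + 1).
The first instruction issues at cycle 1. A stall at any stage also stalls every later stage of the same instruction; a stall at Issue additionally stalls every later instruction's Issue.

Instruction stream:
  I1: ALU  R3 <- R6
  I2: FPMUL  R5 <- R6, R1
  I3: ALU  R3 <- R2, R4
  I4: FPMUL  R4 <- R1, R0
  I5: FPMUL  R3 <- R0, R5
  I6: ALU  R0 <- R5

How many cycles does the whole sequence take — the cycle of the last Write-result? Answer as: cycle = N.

cycle = 25

c1: I1 dispatched to ALU
c2: I1 operands ready · I2 dispatched to FPMUL
c3: I1 complete · I2 operands ready
c4: R3←I1
c5: I3 dispatched to ALU
c6: I3 operands ready
c7: I3 complete
c8: I2 complete · R3←I3
c9: R5←I2
c10: I4 dispatched to FPMUL
c11: I4 operands ready
c16: I4 complete
c17: R4←I4
c18: I5 dispatched to FPMUL
c19: I5 operands ready · I6 dispatched to ALU
c20: I6 operands ready
c21: I6 complete
c22: R0←I6
c24: I5 complete
c25: R3←I5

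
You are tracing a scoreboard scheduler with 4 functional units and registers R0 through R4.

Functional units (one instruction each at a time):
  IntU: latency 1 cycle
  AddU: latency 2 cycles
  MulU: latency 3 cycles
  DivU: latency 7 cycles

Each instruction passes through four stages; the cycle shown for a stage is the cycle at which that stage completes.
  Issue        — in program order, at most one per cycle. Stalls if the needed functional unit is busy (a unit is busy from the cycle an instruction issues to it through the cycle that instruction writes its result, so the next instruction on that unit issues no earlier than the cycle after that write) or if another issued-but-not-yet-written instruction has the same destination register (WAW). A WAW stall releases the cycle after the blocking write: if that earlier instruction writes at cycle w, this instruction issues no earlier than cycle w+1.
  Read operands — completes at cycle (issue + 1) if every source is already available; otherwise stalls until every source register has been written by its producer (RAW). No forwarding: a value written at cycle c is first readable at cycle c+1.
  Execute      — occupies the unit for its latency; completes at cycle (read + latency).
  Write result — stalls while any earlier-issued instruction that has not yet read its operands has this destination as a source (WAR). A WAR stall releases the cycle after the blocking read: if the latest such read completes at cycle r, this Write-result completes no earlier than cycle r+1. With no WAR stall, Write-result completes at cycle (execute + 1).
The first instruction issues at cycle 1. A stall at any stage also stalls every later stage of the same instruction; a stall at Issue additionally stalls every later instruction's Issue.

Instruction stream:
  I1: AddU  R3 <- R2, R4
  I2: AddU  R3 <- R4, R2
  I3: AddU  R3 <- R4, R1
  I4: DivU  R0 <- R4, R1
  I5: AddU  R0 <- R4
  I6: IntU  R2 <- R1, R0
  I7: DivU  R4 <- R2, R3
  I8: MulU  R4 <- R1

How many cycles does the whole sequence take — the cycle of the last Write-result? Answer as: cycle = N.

cycle = 44

1) issue 1, read 2, done 4, write 5
2) issue 6, read 7, done 9, write 10  <struct: AddU busy until I1 writes@5>
3) issue 11, read 12, done 14, write 15  <struct: AddU busy until I2 writes@10>
4) issue 12, read 13, done 20, write 21
5) issue 22, read 23, done 25, write 26  <WAW R0: wait I4 write@21>
6) issue 23, read 27, done 28, write 29  <RAW R0: wait I5 write@26>
7) issue 24, read 30, done 37, write 38  <RAW R2: wait I6 write@29>
8) issue 39, read 40, done 43, write 44  <WAW R4: wait I7 write@38>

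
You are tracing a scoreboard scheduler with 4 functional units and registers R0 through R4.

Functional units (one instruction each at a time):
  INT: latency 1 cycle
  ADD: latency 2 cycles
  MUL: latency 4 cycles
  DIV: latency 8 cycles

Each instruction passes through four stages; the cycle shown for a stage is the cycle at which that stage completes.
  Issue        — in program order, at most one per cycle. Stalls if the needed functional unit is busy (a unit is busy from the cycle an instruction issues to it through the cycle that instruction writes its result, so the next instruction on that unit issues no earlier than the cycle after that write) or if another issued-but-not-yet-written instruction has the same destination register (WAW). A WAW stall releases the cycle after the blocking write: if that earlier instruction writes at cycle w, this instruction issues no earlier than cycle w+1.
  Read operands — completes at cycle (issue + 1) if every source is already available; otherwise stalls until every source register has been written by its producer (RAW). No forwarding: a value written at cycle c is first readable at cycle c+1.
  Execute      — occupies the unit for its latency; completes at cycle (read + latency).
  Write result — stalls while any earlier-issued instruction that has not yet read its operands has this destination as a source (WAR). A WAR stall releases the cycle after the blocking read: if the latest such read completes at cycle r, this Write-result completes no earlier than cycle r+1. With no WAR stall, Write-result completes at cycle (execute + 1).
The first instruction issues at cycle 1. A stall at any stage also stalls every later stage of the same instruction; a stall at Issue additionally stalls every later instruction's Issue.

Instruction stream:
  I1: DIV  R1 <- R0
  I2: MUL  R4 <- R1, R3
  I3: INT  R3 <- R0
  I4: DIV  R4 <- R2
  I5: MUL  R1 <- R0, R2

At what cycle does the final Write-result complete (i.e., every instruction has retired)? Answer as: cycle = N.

cycle = 28

cycle 1: I1 issues→DIV
cycle 2: I1 reads | I2 issues→MUL
cycle 3: I3 issues→INT
cycle 4: I3 reads
cycle 5: I3 exec-done
cycle 10: I1 exec-done
cycle 11: I1 writes R1
cycle 12: I2 reads
cycle 13: I3 writes R3
cycle 16: I2 exec-done
cycle 17: I2 writes R4
cycle 18: I4 issues→DIV
cycle 19: I4 reads | I5 issues→MUL
cycle 20: I5 reads
cycle 24: I5 exec-done
cycle 25: I5 writes R1
cycle 27: I4 exec-done
cycle 28: I4 writes R4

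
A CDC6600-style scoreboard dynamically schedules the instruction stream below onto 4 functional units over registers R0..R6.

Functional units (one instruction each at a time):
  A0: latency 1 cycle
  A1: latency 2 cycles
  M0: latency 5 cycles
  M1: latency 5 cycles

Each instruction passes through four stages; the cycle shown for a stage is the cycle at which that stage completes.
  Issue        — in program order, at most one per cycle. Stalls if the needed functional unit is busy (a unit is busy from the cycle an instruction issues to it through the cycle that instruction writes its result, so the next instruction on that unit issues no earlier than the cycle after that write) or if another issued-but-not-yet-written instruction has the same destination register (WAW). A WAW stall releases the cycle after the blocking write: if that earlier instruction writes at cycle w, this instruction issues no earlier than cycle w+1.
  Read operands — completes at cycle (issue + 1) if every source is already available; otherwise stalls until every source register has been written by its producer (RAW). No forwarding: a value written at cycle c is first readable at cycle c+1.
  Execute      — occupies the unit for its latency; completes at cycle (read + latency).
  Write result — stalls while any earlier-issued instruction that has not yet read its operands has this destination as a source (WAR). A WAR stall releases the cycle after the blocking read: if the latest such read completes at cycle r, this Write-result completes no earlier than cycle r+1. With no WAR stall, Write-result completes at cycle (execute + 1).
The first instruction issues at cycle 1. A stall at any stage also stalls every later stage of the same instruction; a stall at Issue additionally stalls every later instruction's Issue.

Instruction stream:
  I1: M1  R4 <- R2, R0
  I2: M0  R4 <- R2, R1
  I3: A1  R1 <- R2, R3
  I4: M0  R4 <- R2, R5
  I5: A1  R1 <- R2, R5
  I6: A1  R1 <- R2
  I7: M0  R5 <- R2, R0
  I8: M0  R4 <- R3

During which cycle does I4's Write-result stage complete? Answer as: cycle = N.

I1  is:1  ro:2  ex:7  wr:8
I2  is:9  ro:10  ex:15  wr:16  — WAW R4: wait I1 write@8
I3  is:10  ro:11  ex:13  wr:14
I4  is:17  ro:18  ex:23  wr:24  — struct: M0 busy until I2 writes@16
I5  is:18  ro:19  ex:21  wr:22
I6  is:23  ro:24  ex:26  wr:27  — struct: A1 busy until I5 writes@22
I7  is:25  ro:26  ex:31  wr:32  — struct: M0 busy until I4 writes@24
I8  is:33  ro:34  ex:39  wr:40  — struct: M0 busy until I7 writes@32

cycle = 24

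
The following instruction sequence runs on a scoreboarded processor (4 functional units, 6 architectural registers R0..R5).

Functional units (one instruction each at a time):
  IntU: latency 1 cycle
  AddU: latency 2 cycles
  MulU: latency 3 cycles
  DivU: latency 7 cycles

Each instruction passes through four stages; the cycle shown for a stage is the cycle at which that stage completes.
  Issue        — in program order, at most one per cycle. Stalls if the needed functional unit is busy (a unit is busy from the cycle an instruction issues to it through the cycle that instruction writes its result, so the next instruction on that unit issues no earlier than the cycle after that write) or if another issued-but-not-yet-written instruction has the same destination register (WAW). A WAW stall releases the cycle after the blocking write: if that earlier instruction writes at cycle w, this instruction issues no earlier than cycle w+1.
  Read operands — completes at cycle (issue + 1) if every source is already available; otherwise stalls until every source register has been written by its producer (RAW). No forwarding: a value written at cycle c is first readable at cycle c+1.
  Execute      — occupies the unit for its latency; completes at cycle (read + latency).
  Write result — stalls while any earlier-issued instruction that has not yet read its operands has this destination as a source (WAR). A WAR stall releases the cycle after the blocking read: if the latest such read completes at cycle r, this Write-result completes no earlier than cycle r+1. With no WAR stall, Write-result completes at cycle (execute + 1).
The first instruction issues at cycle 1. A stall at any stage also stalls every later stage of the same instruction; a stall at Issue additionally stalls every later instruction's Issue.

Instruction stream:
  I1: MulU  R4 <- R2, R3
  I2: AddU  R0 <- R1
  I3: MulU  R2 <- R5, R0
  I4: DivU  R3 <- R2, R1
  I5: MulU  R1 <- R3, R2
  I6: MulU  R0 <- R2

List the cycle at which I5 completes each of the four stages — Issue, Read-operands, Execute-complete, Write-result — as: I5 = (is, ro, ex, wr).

I5 = (13, 22, 25, 26)

I1  is:1  ro:2  ex:5  wr:6
I2  is:2  ro:3  ex:5  wr:6
I3  is:7  ro:8  ex:11  wr:12  — struct: MulU busy until I1 writes@6
I4  is:8  ro:13  ex:20  wr:21  — RAW R2: wait I3 write@12
I5  is:13  ro:22  ex:25  wr:26  — struct: MulU busy until I3 writes@12, RAW R3: wait I4 write@21
I6  is:27  ro:28  ex:31  wr:32  — struct: MulU busy until I5 writes@26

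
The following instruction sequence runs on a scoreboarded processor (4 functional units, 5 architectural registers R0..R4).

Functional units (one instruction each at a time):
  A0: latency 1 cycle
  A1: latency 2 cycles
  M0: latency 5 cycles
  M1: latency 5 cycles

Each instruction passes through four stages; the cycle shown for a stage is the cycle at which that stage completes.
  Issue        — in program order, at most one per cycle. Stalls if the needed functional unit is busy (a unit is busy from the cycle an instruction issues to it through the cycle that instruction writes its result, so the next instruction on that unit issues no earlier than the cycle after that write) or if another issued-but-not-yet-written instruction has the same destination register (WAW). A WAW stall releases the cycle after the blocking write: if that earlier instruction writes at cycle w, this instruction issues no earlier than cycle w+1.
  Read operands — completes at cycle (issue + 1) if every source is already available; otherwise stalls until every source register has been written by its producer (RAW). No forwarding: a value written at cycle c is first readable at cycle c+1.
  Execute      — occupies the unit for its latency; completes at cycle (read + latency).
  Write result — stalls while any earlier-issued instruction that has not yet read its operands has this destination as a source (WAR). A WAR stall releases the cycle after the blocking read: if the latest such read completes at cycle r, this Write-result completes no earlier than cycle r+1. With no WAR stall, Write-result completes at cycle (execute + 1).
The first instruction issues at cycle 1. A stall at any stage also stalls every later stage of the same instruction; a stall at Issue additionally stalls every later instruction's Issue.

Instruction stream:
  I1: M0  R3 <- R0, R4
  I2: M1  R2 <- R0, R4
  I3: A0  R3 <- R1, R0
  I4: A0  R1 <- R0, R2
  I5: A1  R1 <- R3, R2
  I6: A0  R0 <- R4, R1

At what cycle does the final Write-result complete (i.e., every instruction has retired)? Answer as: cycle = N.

t=1  I1→M0
t=2  I1 RO; I2→M1
t=3  I2 RO
t=7  I1 EX
t=8  I1 WR R3; I2 EX
t=9  I2 WR R2; I3→A0
t=10  I3 RO
t=11  I3 EX
t=12  I3 WR R3
t=13  I4→A0
t=14  I4 RO
t=15  I4 EX
t=16  I4 WR R1
t=17  I5→A1
t=18  I5 RO; I6→A0
t=20  I5 EX
t=21  I5 WR R1
t=22  I6 RO
t=23  I6 EX
t=24  I6 WR R0

cycle = 24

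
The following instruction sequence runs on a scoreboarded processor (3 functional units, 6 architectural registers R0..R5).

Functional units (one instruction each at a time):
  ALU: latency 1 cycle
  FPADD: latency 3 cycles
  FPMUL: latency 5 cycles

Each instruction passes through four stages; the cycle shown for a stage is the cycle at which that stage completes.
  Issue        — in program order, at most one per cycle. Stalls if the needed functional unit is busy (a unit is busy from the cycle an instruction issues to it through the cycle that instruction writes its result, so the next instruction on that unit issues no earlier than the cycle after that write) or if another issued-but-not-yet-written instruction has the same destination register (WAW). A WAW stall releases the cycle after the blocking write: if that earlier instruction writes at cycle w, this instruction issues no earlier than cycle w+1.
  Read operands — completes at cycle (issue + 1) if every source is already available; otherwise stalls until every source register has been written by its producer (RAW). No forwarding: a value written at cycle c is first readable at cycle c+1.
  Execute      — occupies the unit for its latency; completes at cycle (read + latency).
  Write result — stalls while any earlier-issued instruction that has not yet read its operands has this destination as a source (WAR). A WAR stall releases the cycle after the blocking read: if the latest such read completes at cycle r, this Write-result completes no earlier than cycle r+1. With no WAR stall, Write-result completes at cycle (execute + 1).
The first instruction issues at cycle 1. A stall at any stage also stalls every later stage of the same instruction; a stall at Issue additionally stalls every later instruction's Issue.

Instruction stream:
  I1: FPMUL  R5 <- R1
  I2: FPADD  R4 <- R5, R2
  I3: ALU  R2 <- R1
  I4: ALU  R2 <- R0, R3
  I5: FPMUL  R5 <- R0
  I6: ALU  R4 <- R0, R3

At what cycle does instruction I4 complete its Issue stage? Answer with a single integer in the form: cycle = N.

cycle = 11

[I1] 1/2/7/8
[I2] 2/9/12/13  (RAW R5: wait I1 write@8)
[I3] 3/4/5/10  (WAR R2: wait I2 read@9)
[I4] 11/12/13/14  (struct: ALU busy until I3 writes@10)
[I5] 12/13/18/19
[I6] 15/16/17/18  (struct: ALU busy until I4 writes@14)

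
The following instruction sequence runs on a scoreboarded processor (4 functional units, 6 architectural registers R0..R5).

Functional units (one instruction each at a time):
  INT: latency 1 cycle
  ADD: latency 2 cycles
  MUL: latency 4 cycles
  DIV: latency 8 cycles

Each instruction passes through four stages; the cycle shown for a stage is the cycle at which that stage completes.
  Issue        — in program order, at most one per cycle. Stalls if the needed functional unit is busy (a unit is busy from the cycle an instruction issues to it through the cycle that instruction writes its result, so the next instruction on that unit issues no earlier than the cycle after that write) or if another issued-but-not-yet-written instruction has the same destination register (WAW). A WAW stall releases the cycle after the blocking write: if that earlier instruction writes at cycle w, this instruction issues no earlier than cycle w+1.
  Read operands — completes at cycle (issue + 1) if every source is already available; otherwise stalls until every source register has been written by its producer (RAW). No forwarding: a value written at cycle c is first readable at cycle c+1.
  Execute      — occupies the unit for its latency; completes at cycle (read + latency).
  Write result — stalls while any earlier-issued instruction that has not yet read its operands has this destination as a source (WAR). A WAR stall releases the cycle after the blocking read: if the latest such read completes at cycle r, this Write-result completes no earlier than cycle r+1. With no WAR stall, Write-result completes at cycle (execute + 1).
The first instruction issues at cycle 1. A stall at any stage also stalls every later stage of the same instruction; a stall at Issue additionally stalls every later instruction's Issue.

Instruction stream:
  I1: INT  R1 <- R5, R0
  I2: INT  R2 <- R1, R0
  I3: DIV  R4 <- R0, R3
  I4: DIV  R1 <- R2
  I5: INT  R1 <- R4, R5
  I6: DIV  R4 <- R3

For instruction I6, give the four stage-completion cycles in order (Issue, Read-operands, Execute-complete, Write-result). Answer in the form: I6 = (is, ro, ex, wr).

[1] I1 dispatched to INT
[2] I1 operands ready
[3] I1 complete
[4] R1←I1
[5] I2 dispatched to INT
[6] I2 operands ready, I3 dispatched to DIV
[7] I2 complete, I3 operands ready
[8] R2←I2
[15] I3 complete
[16] R4←I3
[17] I4 dispatched to DIV
[18] I4 operands ready
[26] I4 complete
[27] R1←I4
[28] I5 dispatched to INT
[29] I5 operands ready, I6 dispatched to DIV
[30] I5 complete, I6 operands ready
[31] R1←I5
[38] I6 complete
[39] R4←I6

I6 = (29, 30, 38, 39)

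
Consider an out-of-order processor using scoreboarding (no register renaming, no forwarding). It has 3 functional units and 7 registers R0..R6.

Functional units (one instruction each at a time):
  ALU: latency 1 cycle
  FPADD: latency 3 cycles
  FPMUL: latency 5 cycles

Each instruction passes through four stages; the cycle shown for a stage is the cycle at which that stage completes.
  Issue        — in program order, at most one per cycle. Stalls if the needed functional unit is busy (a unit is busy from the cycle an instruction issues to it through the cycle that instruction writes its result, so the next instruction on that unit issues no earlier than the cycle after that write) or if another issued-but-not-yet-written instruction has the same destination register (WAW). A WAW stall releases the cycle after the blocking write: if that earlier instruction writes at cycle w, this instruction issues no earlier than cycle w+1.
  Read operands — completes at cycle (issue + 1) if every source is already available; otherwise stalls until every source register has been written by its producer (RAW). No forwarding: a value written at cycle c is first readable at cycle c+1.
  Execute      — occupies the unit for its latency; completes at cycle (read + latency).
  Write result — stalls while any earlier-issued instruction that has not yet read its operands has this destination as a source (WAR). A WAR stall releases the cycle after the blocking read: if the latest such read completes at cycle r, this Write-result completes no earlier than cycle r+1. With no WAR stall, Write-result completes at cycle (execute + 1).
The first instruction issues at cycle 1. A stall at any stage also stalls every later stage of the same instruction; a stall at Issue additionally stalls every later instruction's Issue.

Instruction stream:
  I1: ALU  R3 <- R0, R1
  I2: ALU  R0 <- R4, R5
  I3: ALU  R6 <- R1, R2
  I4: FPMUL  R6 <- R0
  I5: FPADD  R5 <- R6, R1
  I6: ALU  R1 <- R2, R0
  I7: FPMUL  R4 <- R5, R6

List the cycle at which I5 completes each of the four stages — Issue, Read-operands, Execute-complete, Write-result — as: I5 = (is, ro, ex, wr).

cycle 1: issue I1 (ALU)
cycle 2: I1 read-ops
cycle 3: I1 finished on ALU
cycle 4: I1→R3
cycle 5: issue I2 (ALU)
cycle 6: I2 read-ops
cycle 7: I2 finished on ALU
cycle 8: I2→R0
cycle 9: issue I3 (ALU)
cycle 10: I3 read-ops
cycle 11: I3 finished on ALU
cycle 12: I3→R6
cycle 13: issue I4 (FPMUL)
cycle 14: I4 read-ops; issue I5 (FPADD)
cycle 15: issue I6 (ALU)
cycle 16: I6 read-ops
cycle 17: I6 finished on ALU
cycle 19: I4 finished on FPMUL
cycle 20: I4→R6
cycle 21: I5 read-ops; issue I7 (FPMUL)
cycle 22: I6→R1
cycle 24: I5 finished on FPADD
cycle 25: I5→R5
cycle 26: I7 read-ops
cycle 31: I7 finished on FPMUL
cycle 32: I7→R4

I5 = (14, 21, 24, 25)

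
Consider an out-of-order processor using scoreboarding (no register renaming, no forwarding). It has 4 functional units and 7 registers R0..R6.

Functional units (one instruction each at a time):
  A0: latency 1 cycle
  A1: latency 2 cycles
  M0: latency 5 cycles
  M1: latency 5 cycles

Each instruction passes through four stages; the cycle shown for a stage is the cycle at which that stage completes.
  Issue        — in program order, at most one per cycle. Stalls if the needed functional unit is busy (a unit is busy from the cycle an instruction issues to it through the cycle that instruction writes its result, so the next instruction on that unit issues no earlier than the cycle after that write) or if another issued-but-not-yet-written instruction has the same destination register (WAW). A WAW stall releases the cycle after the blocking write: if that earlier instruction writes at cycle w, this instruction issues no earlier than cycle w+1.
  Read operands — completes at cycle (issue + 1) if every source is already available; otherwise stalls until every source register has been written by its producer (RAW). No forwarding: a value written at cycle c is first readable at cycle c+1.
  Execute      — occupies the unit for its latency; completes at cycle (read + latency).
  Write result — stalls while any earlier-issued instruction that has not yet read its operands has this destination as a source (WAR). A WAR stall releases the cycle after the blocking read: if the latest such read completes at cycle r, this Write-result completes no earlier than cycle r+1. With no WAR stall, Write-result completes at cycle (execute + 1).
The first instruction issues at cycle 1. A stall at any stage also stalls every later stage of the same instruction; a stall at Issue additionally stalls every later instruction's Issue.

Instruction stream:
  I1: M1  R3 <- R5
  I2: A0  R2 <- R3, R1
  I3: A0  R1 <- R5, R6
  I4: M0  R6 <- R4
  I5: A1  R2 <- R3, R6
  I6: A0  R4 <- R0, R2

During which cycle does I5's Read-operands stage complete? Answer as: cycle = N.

I1 -> (1, 2, 7, 8)
I2 -> (2, 9, 10, 11)  // RAW R3: wait I1 write@8
I3 -> (12, 13, 14, 15)  // struct: A0 busy until I2 writes@11
I4 -> (13, 14, 19, 20)
I5 -> (14, 21, 23, 24)  // RAW R6: wait I4 write@20
I6 -> (16, 25, 26, 27)  // struct: A0 busy until I3 writes@15, RAW R2: wait I5 write@24

cycle = 21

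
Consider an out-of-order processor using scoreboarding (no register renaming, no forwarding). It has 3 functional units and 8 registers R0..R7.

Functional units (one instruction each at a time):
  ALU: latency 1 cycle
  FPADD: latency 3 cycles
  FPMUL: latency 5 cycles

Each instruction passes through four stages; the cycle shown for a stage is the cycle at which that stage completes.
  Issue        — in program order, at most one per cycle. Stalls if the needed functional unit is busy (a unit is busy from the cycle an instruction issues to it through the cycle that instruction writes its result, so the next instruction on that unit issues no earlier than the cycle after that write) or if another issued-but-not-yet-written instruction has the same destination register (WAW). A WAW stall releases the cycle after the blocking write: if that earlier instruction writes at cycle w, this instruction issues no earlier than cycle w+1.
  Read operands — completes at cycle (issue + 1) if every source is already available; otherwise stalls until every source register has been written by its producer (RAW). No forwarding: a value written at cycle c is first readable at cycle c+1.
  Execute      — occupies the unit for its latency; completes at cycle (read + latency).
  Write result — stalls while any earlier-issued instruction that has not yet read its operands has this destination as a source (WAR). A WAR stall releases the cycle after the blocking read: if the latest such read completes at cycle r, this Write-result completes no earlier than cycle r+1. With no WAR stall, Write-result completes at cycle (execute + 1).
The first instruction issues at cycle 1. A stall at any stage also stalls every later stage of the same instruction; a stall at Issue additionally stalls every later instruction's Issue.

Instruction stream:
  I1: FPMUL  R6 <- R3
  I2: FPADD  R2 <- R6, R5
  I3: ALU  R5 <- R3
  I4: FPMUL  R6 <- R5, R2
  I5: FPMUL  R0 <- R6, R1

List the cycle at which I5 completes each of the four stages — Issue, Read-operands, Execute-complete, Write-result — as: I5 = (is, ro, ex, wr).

I1 -> (1, 2, 7, 8)
I2 -> (2, 9, 12, 13)  // RAW R6: wait I1 write@8
I3 -> (3, 4, 5, 10)  // WAR R5: wait I2 read@9
I4 -> (9, 14, 19, 20)  // struct: FPMUL busy until I1 writes@8, RAW R2: wait I2 write@13
I5 -> (21, 22, 27, 28)  // struct: FPMUL busy until I4 writes@20

I5 = (21, 22, 27, 28)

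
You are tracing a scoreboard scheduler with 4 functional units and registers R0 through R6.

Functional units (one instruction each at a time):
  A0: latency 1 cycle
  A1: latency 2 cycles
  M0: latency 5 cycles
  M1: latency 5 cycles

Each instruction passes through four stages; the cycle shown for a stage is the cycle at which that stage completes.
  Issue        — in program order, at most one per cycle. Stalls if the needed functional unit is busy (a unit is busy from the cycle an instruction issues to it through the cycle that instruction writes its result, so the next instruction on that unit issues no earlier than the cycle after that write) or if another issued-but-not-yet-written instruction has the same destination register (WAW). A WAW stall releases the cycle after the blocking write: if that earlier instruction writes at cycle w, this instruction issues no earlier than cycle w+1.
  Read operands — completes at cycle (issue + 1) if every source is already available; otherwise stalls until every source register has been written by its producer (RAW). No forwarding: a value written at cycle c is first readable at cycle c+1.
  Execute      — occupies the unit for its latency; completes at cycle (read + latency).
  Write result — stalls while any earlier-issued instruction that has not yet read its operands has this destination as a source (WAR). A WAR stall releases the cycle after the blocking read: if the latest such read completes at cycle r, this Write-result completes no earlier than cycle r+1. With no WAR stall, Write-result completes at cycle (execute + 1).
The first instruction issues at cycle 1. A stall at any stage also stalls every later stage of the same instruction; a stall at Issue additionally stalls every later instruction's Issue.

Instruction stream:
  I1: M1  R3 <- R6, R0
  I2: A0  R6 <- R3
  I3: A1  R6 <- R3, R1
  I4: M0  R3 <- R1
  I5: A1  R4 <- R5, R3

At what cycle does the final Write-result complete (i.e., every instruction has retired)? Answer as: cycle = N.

[I1] 1/2/7/8
[I2] 2/9/10/11  (RAW R3: wait I1 write@8)
[I3] 12/13/15/16  (WAW R6: wait I2 write@11)
[I4] 13/14/19/20
[I5] 17/21/23/24  (struct: A1 busy until I3 writes@16; RAW R3: wait I4 write@20)

cycle = 24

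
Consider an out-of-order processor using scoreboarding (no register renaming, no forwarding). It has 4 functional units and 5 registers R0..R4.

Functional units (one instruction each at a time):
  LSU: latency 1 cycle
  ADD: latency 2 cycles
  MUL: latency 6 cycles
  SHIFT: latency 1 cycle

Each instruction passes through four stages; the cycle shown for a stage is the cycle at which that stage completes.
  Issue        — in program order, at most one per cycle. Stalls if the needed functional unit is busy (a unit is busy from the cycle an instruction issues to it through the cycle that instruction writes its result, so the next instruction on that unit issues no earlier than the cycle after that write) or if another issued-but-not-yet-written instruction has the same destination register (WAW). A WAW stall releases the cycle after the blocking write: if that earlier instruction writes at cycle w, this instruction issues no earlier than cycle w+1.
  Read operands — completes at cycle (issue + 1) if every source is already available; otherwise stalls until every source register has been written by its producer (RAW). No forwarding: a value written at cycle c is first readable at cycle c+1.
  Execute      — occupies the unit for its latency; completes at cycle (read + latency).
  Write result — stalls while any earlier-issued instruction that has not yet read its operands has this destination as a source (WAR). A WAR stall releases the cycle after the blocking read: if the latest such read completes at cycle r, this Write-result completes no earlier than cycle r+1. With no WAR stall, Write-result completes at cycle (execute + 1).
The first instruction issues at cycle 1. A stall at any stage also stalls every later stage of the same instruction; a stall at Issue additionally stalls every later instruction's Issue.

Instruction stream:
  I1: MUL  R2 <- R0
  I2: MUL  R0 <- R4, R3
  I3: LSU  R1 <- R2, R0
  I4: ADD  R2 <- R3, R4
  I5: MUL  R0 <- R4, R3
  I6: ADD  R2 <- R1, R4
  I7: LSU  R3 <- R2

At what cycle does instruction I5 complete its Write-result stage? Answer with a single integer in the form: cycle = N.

cycle = 27

1) issue 1, read 2, done 8, write 9
2) issue 10, read 11, done 17, write 18  <struct: MUL busy until I1 writes@9>
3) issue 11, read 19, done 20, write 21  <RAW R0: wait I2 write@18>
4) issue 12, read 13, done 15, write 20  <WAR R2: wait I3 read@19>
5) issue 19, read 20, done 26, write 27  <struct: MUL busy until I2 writes@18>
6) issue 21, read 22, done 24, write 25  <struct: ADD busy until I4 writes@20>
7) issue 22, read 26, done 27, write 28  <RAW R2: wait I6 write@25>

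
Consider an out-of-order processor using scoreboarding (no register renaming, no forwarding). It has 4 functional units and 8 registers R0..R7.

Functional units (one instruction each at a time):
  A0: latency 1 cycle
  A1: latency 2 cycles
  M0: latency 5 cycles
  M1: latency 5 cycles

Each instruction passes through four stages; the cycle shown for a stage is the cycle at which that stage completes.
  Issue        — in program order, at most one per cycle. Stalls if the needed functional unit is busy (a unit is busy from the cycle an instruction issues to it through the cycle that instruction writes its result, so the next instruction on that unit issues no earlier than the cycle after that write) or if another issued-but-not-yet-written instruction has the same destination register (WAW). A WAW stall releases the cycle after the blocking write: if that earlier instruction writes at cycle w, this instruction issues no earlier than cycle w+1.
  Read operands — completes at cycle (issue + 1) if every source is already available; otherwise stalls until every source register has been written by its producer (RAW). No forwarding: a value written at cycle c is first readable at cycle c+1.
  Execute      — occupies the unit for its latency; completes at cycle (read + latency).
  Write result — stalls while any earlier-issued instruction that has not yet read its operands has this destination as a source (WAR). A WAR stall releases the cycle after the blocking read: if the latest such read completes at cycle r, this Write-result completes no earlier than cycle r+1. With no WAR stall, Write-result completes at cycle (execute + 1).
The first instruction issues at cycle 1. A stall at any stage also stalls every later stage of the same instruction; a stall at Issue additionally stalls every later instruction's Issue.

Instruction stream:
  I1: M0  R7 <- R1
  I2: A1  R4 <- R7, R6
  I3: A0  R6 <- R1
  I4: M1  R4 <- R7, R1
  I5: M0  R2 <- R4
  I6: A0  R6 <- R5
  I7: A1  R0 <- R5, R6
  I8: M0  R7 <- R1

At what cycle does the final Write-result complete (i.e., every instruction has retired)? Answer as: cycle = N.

cycle = 35

cycle 1: I1 issues→M0
cycle 2: I1 reads, I2 issues→A1
cycle 3: I3 issues→A0
cycle 4: I3 reads
cycle 5: I3 exec-done
cycle 7: I1 exec-done
cycle 8: I1 writes R7
cycle 9: I2 reads
cycle 10: I3 writes R6
cycle 11: I2 exec-done
cycle 12: I2 writes R4
cycle 13: I4 issues→M1
cycle 14: I4 reads, I5 issues→M0
cycle 15: I6 issues→A0
cycle 16: I6 reads, I7 issues→A1
cycle 17: I6 exec-done
cycle 18: I6 writes R6
cycle 19: I4 exec-done, I7 reads
cycle 20: I4 writes R4
cycle 21: I5 reads, I7 exec-done
cycle 22: I7 writes R0
cycle 26: I5 exec-done
cycle 27: I5 writes R2
cycle 28: I8 issues→M0
cycle 29: I8 reads
cycle 34: I8 exec-done
cycle 35: I8 writes R7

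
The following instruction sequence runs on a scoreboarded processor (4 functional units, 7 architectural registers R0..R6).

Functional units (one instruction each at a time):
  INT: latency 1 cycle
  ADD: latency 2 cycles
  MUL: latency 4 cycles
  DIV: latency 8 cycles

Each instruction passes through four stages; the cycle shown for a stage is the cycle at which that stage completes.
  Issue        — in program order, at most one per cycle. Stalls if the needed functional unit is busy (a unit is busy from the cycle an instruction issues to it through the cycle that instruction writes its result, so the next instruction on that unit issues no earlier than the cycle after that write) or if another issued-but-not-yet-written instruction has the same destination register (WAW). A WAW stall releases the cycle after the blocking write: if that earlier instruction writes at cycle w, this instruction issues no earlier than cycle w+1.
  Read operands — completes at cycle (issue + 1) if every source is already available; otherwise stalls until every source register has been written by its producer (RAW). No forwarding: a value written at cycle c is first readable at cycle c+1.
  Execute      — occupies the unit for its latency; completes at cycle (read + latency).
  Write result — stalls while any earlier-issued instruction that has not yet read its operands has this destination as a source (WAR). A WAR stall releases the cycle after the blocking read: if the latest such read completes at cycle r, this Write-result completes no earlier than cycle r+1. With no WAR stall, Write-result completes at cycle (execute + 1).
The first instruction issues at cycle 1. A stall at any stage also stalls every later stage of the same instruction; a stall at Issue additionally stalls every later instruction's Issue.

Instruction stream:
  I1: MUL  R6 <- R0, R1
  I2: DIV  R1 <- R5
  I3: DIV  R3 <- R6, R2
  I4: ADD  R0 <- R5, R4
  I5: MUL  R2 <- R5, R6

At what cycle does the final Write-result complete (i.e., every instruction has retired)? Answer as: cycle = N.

I1: IS=1 RO=2 EX=6 WR=7
I2: IS=2 RO=3 EX=11 WR=12
I3: IS=13 RO=14 EX=22 WR=23  [struct: DIV busy until I2 writes@12]
I4: IS=14 RO=15 EX=17 WR=18
I5: IS=15 RO=16 EX=20 WR=21

cycle = 23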